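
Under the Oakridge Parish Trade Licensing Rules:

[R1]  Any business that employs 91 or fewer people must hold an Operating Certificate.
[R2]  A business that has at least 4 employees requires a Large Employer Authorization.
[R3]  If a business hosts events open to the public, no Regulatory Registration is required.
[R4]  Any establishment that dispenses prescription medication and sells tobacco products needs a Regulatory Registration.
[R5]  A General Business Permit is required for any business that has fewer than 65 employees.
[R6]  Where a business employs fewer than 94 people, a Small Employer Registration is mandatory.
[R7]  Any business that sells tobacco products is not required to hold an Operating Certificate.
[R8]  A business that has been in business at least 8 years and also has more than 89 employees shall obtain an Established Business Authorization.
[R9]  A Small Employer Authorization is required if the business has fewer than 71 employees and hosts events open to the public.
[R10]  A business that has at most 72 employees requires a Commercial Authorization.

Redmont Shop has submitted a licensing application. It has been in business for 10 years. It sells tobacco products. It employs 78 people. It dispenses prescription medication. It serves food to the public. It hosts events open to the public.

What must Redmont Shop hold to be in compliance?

[R1] employees 78 ≤ 91 → Operating Certificate required.
[R2] employees 78 ≥ 4 → Large Employer Authorization required.
[R3] hosts events open to the public → exempt from Regulatory Registration.
[R4] dispenses prescription medication; sells tobacco products → Regulatory Registration required.
[R5] employees 78 ≥ 65 → General Business Permit not required.
[R6] employees 78 < 94 → Small Employer Registration required.
[R7] sells tobacco products → exempt from Operating Certificate.
[R8] years in business 10 ≥ 8; employees 78 ≤ 89 → Established Business Authorization not required.
[R9] employees 78 ≥ 71; hosts events open to the public → Small Employer Authorization not required.
[R10] employees 78 > 72 → Commercial Authorization not required.

Large Employer Authorization, Small Employer Registration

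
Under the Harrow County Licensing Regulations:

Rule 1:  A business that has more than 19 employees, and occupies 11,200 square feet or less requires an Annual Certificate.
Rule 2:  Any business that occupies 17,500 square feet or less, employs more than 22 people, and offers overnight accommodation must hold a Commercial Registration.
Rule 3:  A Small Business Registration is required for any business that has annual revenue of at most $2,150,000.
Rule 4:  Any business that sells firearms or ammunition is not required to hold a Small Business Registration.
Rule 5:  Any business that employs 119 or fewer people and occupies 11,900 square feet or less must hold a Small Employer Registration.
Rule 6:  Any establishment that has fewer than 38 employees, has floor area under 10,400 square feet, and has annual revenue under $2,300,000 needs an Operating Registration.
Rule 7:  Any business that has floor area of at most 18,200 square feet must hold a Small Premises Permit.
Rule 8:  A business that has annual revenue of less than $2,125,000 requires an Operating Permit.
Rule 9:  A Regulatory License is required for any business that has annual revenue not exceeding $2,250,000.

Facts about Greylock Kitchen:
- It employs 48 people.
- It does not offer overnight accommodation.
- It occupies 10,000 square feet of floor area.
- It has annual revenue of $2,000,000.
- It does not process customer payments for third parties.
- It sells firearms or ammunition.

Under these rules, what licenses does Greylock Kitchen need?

Rule 1: employees 48 > 19; floor area 10,000 square feet ≤ 11,200 square feet → Annual Certificate required.
Rule 2: floor area 10,000 square feet ≤ 17,500 square feet; employees 48 > 22; does not offer overnight accommodation → Commercial Registration not required.
Rule 3: revenue $2,000,000 ≤ $2,150,000 → Small Business Registration required.
Rule 4: sells firearms or ammunition → exempt from Small Business Registration.
Rule 5: employees 48 ≤ 119; floor area 10,000 square feet ≤ 11,900 square feet → Small Employer Registration required.
Rule 6: employees 48 ≥ 38; floor area 10,000 square feet < 10,400 square feet; revenue $2,000,000 < $2,300,000 → Operating Registration not required.
Rule 7: floor area 10,000 square feet ≤ 18,200 square feet → Small Premises Permit required.
Rule 8: revenue $2,000,000 < $2,125,000 → Operating Permit required.
Rule 9: revenue $2,000,000 ≤ $2,250,000 → Regulatory License required.

Annual Certificate, Operating Permit, Regulatory License, Small Employer Registration, Small Premises Permit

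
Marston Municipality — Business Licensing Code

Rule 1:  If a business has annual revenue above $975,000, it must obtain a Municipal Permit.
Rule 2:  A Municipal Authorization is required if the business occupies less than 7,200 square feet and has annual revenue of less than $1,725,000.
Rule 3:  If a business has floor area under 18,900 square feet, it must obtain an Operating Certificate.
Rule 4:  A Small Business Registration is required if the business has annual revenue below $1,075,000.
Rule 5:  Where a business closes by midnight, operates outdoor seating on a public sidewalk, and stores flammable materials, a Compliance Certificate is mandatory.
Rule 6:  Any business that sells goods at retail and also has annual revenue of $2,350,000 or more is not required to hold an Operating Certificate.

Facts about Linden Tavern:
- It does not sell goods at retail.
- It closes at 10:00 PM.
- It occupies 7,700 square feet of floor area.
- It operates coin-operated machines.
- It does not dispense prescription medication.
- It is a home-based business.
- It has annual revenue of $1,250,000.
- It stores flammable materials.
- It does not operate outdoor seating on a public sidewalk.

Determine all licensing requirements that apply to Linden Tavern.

Municipal Permit, Operating Certificate

Rule 1: revenue $1,250,000 > $975,000 → Municipal Permit required.
Rule 2: floor area 7,700 square feet ≥ 7,200 square feet; revenue $1,250,000 < $1,725,000 → Municipal Authorization not required.
Rule 3: floor area 7,700 square feet < 18,900 square feet → Operating Certificate required.
Rule 4: revenue $1,250,000 ≥ $1,075,000 → Small Business Registration not required.
Rule 5: closes 10:00 PM, at/before midnight; does not operate outdoor seating on a public sidewalk; stores flammable materials → Compliance Certificate not required.
Rule 6: does not sell goods at retail; revenue $1,250,000 < $2,350,000 → Operating Certificate exemption does not apply.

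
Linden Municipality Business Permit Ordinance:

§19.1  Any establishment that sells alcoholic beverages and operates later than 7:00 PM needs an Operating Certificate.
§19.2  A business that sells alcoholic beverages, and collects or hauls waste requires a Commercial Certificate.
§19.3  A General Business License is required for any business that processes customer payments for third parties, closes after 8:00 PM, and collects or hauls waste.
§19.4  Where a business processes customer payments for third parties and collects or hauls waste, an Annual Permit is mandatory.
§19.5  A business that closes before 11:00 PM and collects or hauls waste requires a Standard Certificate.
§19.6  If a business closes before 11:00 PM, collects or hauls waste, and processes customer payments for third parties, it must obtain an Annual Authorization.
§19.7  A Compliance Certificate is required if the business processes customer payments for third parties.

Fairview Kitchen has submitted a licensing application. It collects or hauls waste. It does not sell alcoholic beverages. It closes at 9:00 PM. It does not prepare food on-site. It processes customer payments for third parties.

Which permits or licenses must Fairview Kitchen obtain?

§19.1 does not sell alcoholic beverages; closes 9:00 PM, after 7:00 PM → Operating Certificate not required.
§19.2 does not sell alcoholic beverages; collects or hauls waste → Commercial Certificate not required.
§19.3 processes customer payments for third parties; closes 9:00 PM, after 8:00 PM; collects or hauls waste → General Business License required.
§19.4 processes customer payments for third parties; collects or hauls waste → Annual Permit required.
§19.5 closes 9:00 PM, at/before 11:00 PM; collects or hauls waste → Standard Certificate required.
§19.6 closes 9:00 PM, at/before 11:00 PM; collects or hauls waste; processes customer payments for third parties → Annual Authorization required.
§19.7 processes customer payments for third parties → Compliance Certificate required.

Annual Authorization, Annual Permit, Compliance Certificate, General Business License, Standard Certificate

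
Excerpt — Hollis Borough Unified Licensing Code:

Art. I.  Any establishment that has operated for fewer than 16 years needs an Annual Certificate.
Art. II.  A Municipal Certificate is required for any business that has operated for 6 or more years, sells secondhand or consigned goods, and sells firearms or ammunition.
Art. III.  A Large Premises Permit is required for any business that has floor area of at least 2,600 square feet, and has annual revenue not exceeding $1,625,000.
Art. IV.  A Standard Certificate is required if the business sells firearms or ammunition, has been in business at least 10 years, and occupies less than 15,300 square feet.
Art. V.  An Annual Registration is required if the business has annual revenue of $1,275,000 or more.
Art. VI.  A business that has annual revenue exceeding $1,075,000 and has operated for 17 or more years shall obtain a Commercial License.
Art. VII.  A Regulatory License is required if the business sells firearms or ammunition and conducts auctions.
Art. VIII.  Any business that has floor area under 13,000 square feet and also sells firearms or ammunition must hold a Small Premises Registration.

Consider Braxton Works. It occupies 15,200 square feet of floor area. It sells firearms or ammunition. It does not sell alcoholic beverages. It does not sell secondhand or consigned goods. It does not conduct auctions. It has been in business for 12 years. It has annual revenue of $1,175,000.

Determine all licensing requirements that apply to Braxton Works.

Art. I. years in business 12 < 16 → Annual Certificate required.
Art. II. years in business 12 ≥ 6; does not sell secondhand or consigned goods; sells firearms or ammunition → Municipal Certificate not required.
Art. III. floor area 15,200 square feet ≥ 2,600 square feet; revenue $1,175,000 ≤ $1,625,000 → Large Premises Permit required.
Art. IV. sells firearms or ammunition; years in business 12 ≥ 10; floor area 15,200 square feet < 15,300 square feet → Standard Certificate required.
Art. V. revenue $1,175,000 < $1,275,000 → Annual Registration not required.
Art. VI. revenue $1,175,000 > $1,075,000; years in business 12 < 17 → Commercial License not required.
Art. VII. sells firearms or ammunition; does not conduct auctions → Regulatory License not required.
Art. VIII. floor area 15,200 square feet ≥ 13,000 square feet; sells firearms or ammunition → Small Premises Registration not required.

Annual Certificate, Large Premises Permit, Standard Certificate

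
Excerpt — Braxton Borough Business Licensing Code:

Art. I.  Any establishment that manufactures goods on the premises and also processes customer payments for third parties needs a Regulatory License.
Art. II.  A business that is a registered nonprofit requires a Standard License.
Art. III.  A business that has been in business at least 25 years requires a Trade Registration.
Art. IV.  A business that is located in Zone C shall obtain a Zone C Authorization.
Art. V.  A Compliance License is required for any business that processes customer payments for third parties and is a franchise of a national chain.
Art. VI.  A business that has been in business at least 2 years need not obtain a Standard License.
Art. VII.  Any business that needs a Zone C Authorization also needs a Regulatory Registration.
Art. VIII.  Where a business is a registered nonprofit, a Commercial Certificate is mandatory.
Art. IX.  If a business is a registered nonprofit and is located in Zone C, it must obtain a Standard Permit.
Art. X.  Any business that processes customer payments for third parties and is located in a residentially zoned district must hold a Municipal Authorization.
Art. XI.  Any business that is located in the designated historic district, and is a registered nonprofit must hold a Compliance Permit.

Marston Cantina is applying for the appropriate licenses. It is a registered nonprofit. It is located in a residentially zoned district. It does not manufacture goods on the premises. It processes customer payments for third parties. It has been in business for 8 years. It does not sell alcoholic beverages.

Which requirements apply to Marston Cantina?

Art. I. does not manufacture goods on the premises; processes customer payments for third parties → Regulatory License not required.
Art. II. is a registered nonprofit → Standard License required.
Art. III. years in business 8 < 25 → Trade Registration not required.
Art. IV. is located in a residentially zoned district (not: is located in Zone C) → Zone C Authorization not required.
Art. V. processes customer payments for third parties; is a registered nonprofit (not: is a franchise of a national chain) → Compliance License not required.
Art. VI. years in business 8 ≥ 2 → exempt from Standard License.
Art. VII. Zone C Authorization is not required → no effect.
Art. VIII. is a registered nonprofit → Commercial Certificate required.
Art. IX. is a registered nonprofit; is located in a residentially zoned district (not: is located in Zone C) → Standard Permit not required.
Art. X. processes customer payments for third parties; is located in a residentially zoned district → Municipal Authorization required.
Art. XI. is located in a residentially zoned district (not: is located in the designated historic district); is a registered nonprofit → Compliance Permit not required.

Commercial Certificate, Municipal Authorization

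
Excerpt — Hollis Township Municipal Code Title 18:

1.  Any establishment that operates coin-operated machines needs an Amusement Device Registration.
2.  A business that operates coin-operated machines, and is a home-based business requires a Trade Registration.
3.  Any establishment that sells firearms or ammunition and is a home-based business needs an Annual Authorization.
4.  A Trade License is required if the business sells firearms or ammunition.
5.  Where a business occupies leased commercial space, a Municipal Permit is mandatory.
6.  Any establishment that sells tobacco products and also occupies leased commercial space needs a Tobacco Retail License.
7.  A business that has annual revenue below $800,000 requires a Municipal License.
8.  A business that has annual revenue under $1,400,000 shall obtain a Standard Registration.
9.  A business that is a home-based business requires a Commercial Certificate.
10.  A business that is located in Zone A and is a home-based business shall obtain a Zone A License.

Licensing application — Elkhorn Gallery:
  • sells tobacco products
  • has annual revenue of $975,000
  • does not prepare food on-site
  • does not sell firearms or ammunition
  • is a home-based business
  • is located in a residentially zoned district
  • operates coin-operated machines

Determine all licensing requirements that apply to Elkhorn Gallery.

1. operates coin-operated machines → Amusement Device Registration required.
2. operates coin-operated machines; is a home-based business → Trade Registration required.
3. does not sell firearms or ammunition; is a home-based business → Annual Authorization not required.
4. does not sell firearms or ammunition → Trade License not required.
5. is a home-based business (not: occupies leased commercial space) → Municipal Permit not required.
6. sells tobacco products; is a home-based business (not: occupies leased commercial space) → Tobacco Retail License not required.
7. revenue $975,000 ≥ $800,000 → Municipal License not required.
8. revenue $975,000 < $1,400,000 → Standard Registration required.
9. is a home-based business → Commercial Certificate required.
10. is located in a residentially zoned district (not: is located in Zone A); is a home-based business → Zone A License not required.

Amusement Device Registration, Commercial Certificate, Standard Registration, Trade Registration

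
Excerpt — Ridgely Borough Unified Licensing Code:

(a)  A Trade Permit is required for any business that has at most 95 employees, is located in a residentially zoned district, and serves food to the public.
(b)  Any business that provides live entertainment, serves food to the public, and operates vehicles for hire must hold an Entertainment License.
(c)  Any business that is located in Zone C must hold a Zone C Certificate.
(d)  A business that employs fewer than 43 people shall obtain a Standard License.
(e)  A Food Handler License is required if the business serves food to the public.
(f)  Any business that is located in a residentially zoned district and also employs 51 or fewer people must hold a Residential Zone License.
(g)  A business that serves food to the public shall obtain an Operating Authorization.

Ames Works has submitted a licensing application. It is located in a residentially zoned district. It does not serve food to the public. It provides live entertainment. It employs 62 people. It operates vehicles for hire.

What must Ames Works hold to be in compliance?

(a) employees 62 ≤ 95; is located in a residentially zoned district; does not serve food to the public → Trade Permit not required.
(b) provides live entertainment; does not serve food to the public; operates vehicles for hire → Entertainment License not required.
(c) is located in a residentially zoned district (not: is located in Zone C) → Zone C Certificate not required.
(d) employees 62 ≥ 43 → Standard License not required.
(e) does not serve food to the public → Food Handler License not required.
(f) is located in a residentially zoned district; employees 62 > 51 → Residential Zone License not required.
(g) does not serve food to the public → Operating Authorization not required.

None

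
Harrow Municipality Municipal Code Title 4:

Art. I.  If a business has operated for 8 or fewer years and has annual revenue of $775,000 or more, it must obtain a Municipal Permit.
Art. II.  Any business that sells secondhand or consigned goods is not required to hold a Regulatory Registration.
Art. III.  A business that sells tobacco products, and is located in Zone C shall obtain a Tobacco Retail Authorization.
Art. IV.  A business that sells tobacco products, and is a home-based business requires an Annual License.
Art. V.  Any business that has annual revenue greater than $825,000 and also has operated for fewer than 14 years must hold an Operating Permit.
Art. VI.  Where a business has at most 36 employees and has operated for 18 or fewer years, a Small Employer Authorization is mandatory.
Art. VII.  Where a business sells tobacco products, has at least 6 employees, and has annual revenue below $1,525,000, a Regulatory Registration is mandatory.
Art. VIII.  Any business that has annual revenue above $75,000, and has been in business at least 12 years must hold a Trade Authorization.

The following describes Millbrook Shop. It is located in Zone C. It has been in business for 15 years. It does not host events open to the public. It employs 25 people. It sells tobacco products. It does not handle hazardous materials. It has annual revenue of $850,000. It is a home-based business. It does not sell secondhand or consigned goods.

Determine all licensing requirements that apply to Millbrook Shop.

Annual License, Regulatory Registration, Small Employer Authorization, Tobacco Retail Authorization, Trade Authorization

Art. I. years in business 15 > 8; revenue $850,000 ≥ $775,000 → Municipal Permit not required.
Art. II. does not sell secondhand or consigned goods → Regulatory Registration exemption does not apply.
Art. III. sells tobacco products; is located in Zone C → Tobacco Retail Authorization required.
Art. IV. sells tobacco products; is a home-based business → Annual License required.
Art. V. revenue $850,000 > $825,000; years in business 15 ≥ 14 → Operating Permit not required.
Art. VI. employees 25 ≤ 36; years in business 15 ≤ 18 → Small Employer Authorization required.
Art. VII. sells tobacco products; employees 25 ≥ 6; revenue $850,000 < $1,525,000 → Regulatory Registration required.
Art. VIII. revenue $850,000 > $75,000; years in business 15 ≥ 12 → Trade Authorization required.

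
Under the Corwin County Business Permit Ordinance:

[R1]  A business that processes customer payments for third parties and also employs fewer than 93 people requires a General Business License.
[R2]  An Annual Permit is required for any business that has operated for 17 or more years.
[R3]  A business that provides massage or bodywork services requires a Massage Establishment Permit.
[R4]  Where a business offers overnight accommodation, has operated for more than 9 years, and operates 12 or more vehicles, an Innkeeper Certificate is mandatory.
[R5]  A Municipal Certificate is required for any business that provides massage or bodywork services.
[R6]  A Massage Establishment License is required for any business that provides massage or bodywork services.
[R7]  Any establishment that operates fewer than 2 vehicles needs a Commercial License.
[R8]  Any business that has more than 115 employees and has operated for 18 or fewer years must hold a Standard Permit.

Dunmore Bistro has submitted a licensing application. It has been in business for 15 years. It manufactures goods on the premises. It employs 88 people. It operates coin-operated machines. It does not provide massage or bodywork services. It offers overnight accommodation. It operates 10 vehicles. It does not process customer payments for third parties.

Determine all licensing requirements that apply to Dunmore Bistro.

None

[R1] does not process customer payments for third parties; employees 88 < 93 → General Business License not required.
[R2] years in business 15 < 17 → Annual Permit not required.
[R3] does not provide massage or bodywork services → Massage Establishment Permit not required.
[R4] offers overnight accommodation; years in business 15 > 9; vehicles 10 < 12 → Innkeeper Certificate not required.
[R5] does not provide massage or bodywork services → Municipal Certificate not required.
[R6] does not provide massage or bodywork services → Massage Establishment License not required.
[R7] vehicles 10 ≥ 2 → Commercial License not required.
[R8] employees 88 ≤ 115; years in business 15 ≤ 18 → Standard Permit not required.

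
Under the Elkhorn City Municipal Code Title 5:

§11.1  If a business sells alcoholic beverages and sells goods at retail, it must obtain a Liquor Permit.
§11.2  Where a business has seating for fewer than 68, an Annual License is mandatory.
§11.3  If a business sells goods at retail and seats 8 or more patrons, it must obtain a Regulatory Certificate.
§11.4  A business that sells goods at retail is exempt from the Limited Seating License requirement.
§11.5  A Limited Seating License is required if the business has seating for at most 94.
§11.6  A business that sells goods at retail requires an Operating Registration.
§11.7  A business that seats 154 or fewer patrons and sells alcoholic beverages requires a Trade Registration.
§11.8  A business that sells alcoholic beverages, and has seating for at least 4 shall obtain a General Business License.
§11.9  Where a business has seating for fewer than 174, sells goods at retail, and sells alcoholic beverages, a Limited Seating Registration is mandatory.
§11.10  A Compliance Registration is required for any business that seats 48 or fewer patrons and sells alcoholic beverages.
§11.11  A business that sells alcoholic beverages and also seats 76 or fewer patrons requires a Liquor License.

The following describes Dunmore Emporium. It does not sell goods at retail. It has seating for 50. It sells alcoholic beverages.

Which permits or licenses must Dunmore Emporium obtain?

Annual License, General Business License, Limited Seating License, Liquor License, Trade Registration

§11.1 sells alcoholic beverages; does not sell goods at retail → Liquor Permit not required.
§11.2 seating 50 < 68 → Annual License required.
§11.3 does not sell goods at retail; seating 50 ≥ 8 → Regulatory Certificate not required.
§11.4 does not sell goods at retail → Limited Seating License exemption does not apply.
§11.5 seating 50 ≤ 94 → Limited Seating License required.
§11.6 does not sell goods at retail → Operating Registration not required.
§11.7 seating 50 ≤ 154; sells alcoholic beverages → Trade Registration required.
§11.8 sells alcoholic beverages; seating 50 ≥ 4 → General Business License required.
§11.9 seating 50 < 174; does not sell goods at retail; sells alcoholic beverages → Limited Seating Registration not required.
§11.10 seating 50 > 48; sells alcoholic beverages → Compliance Registration not required.
§11.11 sells alcoholic beverages; seating 50 ≤ 76 → Liquor License required.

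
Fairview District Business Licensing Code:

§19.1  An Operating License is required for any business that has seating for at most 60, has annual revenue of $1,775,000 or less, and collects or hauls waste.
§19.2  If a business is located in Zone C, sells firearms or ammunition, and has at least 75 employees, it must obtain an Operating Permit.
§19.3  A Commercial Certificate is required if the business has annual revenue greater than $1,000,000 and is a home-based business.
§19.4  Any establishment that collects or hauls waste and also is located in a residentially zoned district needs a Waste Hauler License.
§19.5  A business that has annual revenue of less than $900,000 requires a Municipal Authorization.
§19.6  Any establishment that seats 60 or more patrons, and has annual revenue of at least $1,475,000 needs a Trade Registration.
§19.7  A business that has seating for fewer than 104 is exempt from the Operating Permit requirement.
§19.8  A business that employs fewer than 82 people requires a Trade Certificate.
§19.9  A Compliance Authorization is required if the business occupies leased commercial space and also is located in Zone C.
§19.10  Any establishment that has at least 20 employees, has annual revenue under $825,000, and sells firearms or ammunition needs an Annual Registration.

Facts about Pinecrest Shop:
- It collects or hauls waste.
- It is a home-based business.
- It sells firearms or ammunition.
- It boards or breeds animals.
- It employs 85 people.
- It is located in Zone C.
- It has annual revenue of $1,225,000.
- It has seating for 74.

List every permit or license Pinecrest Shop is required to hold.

§19.1 seating 74 > 60; revenue $1,225,000 ≤ $1,775,000; collects or hauls waste → Operating License not required.
§19.2 is located in Zone C; sells firearms or ammunition; employees 85 ≥ 75 → Operating Permit required.
§19.3 revenue $1,225,000 > $1,000,000; is a home-based business → Commercial Certificate required.
§19.4 collects or hauls waste; is located in Zone C (not: is located in a residentially zoned district) → Waste Hauler License not required.
§19.5 revenue $1,225,000 ≥ $900,000 → Municipal Authorization not required.
§19.6 seating 74 ≥ 60; revenue $1,225,000 < $1,475,000 → Trade Registration not required.
§19.7 seating 74 < 104 → exempt from Operating Permit.
§19.8 employees 85 ≥ 82 → Trade Certificate not required.
§19.9 is a home-based business (not: occupies leased commercial space); is located in Zone C → Compliance Authorization not required.
§19.10 employees 85 ≥ 20; revenue $1,225,000 ≥ $825,000; sells firearms or ammunition → Annual Registration not required.

Commercial Certificate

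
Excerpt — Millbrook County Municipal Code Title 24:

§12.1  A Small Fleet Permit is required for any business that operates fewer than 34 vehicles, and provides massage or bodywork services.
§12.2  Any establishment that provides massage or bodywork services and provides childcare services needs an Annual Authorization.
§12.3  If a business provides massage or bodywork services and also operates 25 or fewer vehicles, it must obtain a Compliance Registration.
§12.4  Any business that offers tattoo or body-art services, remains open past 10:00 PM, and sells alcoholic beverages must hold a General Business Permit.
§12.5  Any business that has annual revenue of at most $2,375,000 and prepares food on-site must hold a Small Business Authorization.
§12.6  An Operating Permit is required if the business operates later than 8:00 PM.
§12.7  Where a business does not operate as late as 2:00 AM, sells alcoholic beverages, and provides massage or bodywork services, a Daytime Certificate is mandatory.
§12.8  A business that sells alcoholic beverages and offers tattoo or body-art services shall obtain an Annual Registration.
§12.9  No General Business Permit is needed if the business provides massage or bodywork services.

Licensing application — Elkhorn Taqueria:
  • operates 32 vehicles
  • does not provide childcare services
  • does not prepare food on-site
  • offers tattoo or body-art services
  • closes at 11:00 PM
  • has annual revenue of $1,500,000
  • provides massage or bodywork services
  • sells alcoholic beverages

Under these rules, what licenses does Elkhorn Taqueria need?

Annual Registration, Daytime Certificate, Operating Permit, Small Fleet Permit

§12.1 vehicles 32 < 34; provides massage or bodywork services → Small Fleet Permit required.
§12.2 provides massage or bodywork services; does not provide childcare services → Annual Authorization not required.
§12.3 provides massage or bodywork services; vehicles 32 > 25 → Compliance Registration not required.
§12.4 offers tattoo or body-art services; closes 11:00 PM, after 10:00 PM; sells alcoholic beverages → General Business Permit required.
§12.5 revenue $1,500,000 ≤ $2,375,000; does not prepare food on-site → Small Business Authorization not required.
§12.6 closes 11:00 PM, after 8:00 PM → Operating Permit required.
§12.7 closes 11:00 PM, at/before 2:00 AM; sells alcoholic beverages; provides massage or bodywork services → Daytime Certificate required.
§12.8 sells alcoholic beverages; offers tattoo or body-art services → Annual Registration required.
§12.9 provides massage or bodywork services → exempt from General Business Permit.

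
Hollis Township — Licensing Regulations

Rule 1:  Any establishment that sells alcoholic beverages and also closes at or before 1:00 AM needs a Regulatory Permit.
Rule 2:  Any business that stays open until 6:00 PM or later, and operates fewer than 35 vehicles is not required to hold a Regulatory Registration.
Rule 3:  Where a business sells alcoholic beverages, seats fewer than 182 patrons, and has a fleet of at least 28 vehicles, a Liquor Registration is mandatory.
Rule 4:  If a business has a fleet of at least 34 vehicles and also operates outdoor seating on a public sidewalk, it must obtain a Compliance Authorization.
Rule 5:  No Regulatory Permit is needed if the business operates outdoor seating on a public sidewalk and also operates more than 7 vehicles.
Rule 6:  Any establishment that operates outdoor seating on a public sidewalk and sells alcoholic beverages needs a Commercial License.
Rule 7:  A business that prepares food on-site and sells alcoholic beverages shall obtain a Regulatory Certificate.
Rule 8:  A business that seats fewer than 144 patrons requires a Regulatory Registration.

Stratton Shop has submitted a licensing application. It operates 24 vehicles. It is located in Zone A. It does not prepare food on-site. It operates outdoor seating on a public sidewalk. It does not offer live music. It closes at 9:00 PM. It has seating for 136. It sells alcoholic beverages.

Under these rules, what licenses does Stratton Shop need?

Rule 1: sells alcoholic beverages; closes 9:00 PM, at/before 1:00 AM → Regulatory Permit required.
Rule 2: closes 9:00 PM, after 6:00 PM; vehicles 24 < 35 → exempt from Regulatory Registration.
Rule 3: sells alcoholic beverages; seating 136 < 182; vehicles 24 < 28 → Liquor Registration not required.
Rule 4: vehicles 24 < 34; operates outdoor seating on a public sidewalk → Compliance Authorization not required.
Rule 5: operates outdoor seating on a public sidewalk; vehicles 24 > 7 → exempt from Regulatory Permit.
Rule 6: operates outdoor seating on a public sidewalk; sells alcoholic beverages → Commercial License required.
Rule 7: does not prepare food on-site; sells alcoholic beverages → Regulatory Certificate not required.
Rule 8: seating 136 < 144 → Regulatory Registration required.

Commercial License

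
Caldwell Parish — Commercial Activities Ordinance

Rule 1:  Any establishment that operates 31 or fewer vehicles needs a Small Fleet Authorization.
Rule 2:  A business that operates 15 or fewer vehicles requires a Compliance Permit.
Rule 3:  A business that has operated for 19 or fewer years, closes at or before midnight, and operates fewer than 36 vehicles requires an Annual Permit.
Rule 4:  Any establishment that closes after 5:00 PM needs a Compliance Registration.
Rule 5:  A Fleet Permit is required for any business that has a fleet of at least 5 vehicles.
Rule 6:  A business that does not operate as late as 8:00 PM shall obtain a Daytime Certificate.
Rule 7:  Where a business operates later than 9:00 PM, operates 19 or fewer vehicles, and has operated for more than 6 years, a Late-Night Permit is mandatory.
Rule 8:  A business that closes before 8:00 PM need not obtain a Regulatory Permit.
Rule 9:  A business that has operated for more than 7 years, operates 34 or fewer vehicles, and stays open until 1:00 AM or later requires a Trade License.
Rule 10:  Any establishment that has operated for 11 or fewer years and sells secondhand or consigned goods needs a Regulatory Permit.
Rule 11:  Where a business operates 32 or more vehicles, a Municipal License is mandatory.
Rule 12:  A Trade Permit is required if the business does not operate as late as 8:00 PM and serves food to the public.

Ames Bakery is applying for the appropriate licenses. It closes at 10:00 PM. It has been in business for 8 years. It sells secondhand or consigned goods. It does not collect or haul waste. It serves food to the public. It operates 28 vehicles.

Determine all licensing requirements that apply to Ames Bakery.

Annual Permit, Compliance Registration, Fleet Permit, Regulatory Permit, Small Fleet Authorization

Rule 1: vehicles 28 ≤ 31 → Small Fleet Authorization required.
Rule 2: vehicles 28 > 15 → Compliance Permit not required.
Rule 3: years in business 8 ≤ 19; closes 10:00 PM, at/before midnight; vehicles 28 < 36 → Annual Permit required.
Rule 4: closes 10:00 PM, after 5:00 PM → Compliance Registration required.
Rule 5: vehicles 28 ≥ 5 → Fleet Permit required.
Rule 6: closes 10:00 PM, after 8:00 PM → Daytime Certificate not required.
Rule 7: closes 10:00 PM, after 9:00 PM; vehicles 28 > 19; years in business 8 > 6 → Late-Night Permit not required.
Rule 8: closes 10:00 PM, after 8:00 PM → Regulatory Permit exemption does not apply.
Rule 9: years in business 8 > 7; vehicles 28 ≤ 34; closes 10:00 PM, at/before 1:00 AM → Trade License not required.
Rule 10: years in business 8 ≤ 11; sells secondhand or consigned goods → Regulatory Permit required.
Rule 11: vehicles 28 < 32 → Municipal License not required.
Rule 12: closes 10:00 PM, after 8:00 PM; serves food to the public → Trade Permit not required.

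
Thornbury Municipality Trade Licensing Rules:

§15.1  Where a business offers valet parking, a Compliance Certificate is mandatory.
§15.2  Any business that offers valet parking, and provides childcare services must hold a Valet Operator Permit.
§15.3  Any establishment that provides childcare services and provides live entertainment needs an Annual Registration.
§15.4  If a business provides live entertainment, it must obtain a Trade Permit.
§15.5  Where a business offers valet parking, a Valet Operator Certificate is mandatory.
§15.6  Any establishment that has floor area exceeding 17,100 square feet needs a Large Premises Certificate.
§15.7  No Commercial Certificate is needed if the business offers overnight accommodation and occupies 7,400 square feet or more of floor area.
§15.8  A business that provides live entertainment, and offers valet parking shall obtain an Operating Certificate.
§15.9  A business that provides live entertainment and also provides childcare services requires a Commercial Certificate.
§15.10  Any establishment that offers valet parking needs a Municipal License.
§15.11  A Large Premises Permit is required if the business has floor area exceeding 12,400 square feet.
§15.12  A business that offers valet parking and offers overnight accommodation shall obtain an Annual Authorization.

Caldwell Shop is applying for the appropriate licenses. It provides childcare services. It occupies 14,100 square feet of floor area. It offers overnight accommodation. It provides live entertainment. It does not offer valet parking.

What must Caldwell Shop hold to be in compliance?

§15.1 does not offer valet parking → Compliance Certificate not required.
§15.2 does not offer valet parking; provides childcare services → Valet Operator Permit not required.
§15.3 provides childcare services; provides live entertainment → Annual Registration required.
§15.4 provides live entertainment → Trade Permit required.
§15.5 does not offer valet parking → Valet Operator Certificate not required.
§15.6 floor area 14,100 square feet ≤ 17,100 square feet → Large Premises Certificate not required.
§15.7 offers overnight accommodation; floor area 14,100 square feet ≥ 7,400 square feet → exempt from Commercial Certificate.
§15.8 provides live entertainment; does not offer valet parking → Operating Certificate not required.
§15.9 provides live entertainment; provides childcare services → Commercial Certificate required.
§15.10 does not offer valet parking → Municipal License not required.
§15.11 floor area 14,100 square feet > 12,400 square feet → Large Premises Permit required.
§15.12 does not offer valet parking; offers overnight accommodation → Annual Authorization not required.

Annual Registration, Large Premises Permit, Trade Permit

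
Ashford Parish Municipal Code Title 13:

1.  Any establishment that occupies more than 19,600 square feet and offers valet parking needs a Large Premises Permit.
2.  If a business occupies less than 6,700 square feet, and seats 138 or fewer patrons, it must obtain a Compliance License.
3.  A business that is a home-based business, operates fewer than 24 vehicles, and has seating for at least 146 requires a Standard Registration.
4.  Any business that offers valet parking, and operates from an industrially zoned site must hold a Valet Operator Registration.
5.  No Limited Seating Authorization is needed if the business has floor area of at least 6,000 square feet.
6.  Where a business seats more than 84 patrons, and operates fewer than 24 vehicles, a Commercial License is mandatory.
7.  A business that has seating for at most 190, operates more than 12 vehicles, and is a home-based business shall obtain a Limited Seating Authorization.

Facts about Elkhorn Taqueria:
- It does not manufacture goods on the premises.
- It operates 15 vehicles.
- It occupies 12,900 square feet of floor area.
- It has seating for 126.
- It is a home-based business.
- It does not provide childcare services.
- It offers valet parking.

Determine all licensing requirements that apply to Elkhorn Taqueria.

Commercial License

1. floor area 12,900 square feet ≤ 19,600 square feet; offers valet parking → Large Premises Permit not required.
2. floor area 12,900 square feet ≥ 6,700 square feet; seating 126 ≤ 138 → Compliance License not required.
3. is a home-based business; vehicles 15 < 24; seating 126 < 146 → Standard Registration not required.
4. offers valet parking; is a home-based business (not: operates from an industrially zoned site) → Valet Operator Registration not required.
5. floor area 12,900 square feet ≥ 6,000 square feet → exempt from Limited Seating Authorization.
6. seating 126 > 84; vehicles 15 < 24 → Commercial License required.
7. seating 126 ≤ 190; vehicles 15 > 12; is a home-based business → Limited Seating Authorization required.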